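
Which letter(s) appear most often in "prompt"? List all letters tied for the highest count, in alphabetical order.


Word: "prompt"
Letter counts:
  'm': 1
  'o': 1
  'p': 2
  'r': 1
  't': 1
Maximum count = 2
Most frequent = 'p' (2 times each)


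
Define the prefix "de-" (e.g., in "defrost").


Prefix: de-
Example: defrost = de- + frost
Meaning = remove / reverse


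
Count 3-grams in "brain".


Word: "brain" (length 5)
Number of 3-grams = length - 3 + 1 = 5 - 3 + 1
= 3


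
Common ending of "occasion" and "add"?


Word 1: "occasion"
Word 2: "add"
Comparing from end:
  Pos -1: 'n' != 'd' (stop)
LCS = "" (length 0)


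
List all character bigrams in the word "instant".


Word: "instant" (length 7)
Number of bigrams = 7 - 2 + 1 = 6
  Position 0: "in"
  Position 1: "ns"
  Position 2: "st"
  Position 3: "ta"
  Position 4: "an"
  Position 5: "nt"
Bigrams = "in", "ns", "st", "ta", "an", "nt"


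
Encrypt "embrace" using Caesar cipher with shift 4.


Word: "embrace"
Shift: 4
Each letter → (letter + shift) mod 26:
  'e' (4) + 4 = 8 → 'i'
  'm' (12) + 4 = 16 → 'q'
  'b' (1) + 4 = 5 → 'f'
  'r' (17) + 4 = 21 → 'v'
  'a' (0) + 4 = 4 → 'e'
  'c' (2) + 4 = 6 → 'g'
  'e' (4) + 4 = 8 → 'i'
Result = "iqfvegi"


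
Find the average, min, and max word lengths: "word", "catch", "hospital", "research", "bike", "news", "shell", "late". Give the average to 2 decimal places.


Lengths: "word"=4, "catch"=5, "hospital"=8, "research"=8, "bike"=4, "news"=4, "shell"=5, "late"=4
Sum = 42, Count = 8
Average = 42/8 = 5.25
= avg=5.25, min=4, max=8


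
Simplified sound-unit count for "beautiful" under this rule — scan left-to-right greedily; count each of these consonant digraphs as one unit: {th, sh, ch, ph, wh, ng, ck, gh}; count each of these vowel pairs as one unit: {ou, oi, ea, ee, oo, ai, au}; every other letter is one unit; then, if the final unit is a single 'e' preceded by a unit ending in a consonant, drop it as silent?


Word: "beautiful" (9 letters)
Left-to-right scan:
  1. 'b' (letter)
  2. 'ea' (vowel-pair)
  3. 'u' (letter)
  4. 't' (letter)
  5. 'i' (letter)
  6. 'f' (letter)
  7. 'u' (letter)
  8. 'l' (letter)
Units from scan: 8
Sound units = 8 units


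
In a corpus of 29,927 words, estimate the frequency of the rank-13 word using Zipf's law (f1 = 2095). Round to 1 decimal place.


Zipf's law: f(r) = f(1) / r
f(1) = 2095
f(13) = 2095 / 13
= 161.2 occurrences


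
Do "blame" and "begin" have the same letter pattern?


Pattern of "blame": [0, 1, 2, 3, 4]
Pattern of "begin": [0, 1, 2, 3, 4]
Patterns match
Same pattern = Yes


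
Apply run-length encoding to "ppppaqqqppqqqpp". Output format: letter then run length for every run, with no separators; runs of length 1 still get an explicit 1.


String: "ppppaqqqppqqqpp"
Scanning for consecutive runs:
  'p' x 4
  'a' x 1
  'q' x 3
  'p' x 2
  'q' x 3
  'p' x 2
RLE = "p4a1q3p2q3p2"


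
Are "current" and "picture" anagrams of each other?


Word 1: "current" → sorted: cenrrtu
Word 2: "picture" → sorted: ceiprtu
Same letters? cenrrtu != ceiprtu
Anagram = No


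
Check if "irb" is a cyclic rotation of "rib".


Word: "rib", Candidate: "irb"
Method: check if candidate is substring of word+word
"ribrib" contains "irb"? No
Is rotation = No


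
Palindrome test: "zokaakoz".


Word: "zokaakoz"
Reversed: "zokaakoz"
Forward == Backward? zokaakoz == zokaakoz
Palindrome = Yes


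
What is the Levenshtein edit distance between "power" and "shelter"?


Word 1: "power" (length 5)
Word 2: "shelter" (length 7)
One optimal edit sequence (insert/delete/substitute each cost 1):
  1. insert 's'  (+1)
  2. insert 'h'  (+1)
  3. substitute 'p' -> 'e'  (+1)
  4. substitute 'o' -> 'l'  (+1)
  5. substitute 'w' -> 't'  (+1)
  6. keep 'e'
  7. keep 'r'
Total edit operations: 5
Edit distance = 5


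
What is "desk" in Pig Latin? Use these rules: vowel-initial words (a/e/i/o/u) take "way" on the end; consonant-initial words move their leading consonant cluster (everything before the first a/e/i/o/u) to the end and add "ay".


Word: "desk"
Starts with consonant(s) → move to end, add 'ay'
Consonant cluster: "d"
Pig Latin = "eskday"


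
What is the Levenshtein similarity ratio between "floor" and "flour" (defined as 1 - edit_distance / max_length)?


Word 1: "floor" (length 5)
Word 2: "flour" (length 5)
One optimal edit sequence:
  1. keep 'f'
  2. keep 'l'
  3. keep 'o'
  4. substitute 'o' -> 'u'  (+1)
  5. keep 'r'
Edit distance = 1
Max length = max(5, 5) = 5
Similarity = 1 - 1/5
= 0.8000


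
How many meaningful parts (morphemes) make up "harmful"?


Word: "harmful"
Morphemes: harm / -ful
Each morpheme carries meaning
= 2 morphemes


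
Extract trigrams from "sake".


Word: "sake" (length 4)
Number of trigrams = 4 - 3 + 1 = 2
  Position 0: "sak"
  Position 1: "ake"
Trigrams = "sak", "ake"


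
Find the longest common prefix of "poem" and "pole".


Word 1: "poem"
Word 2: "pole"
Comparing from start:
  Pos 0: 'p' == 'p'
  Pos 1: 'o' == 'o'
  Pos 2: 'e' != 'l' (stop)
LCP = "po" (length 2)


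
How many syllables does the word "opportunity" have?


Word: "opportunity"
Syllable breakdown: op · por · tu · ni · ty
Counting: 5 parts
= 5 syllables


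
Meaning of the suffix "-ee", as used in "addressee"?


Suffix: -ee
As in: addressee -> address + -ee
Meaning = one who receives


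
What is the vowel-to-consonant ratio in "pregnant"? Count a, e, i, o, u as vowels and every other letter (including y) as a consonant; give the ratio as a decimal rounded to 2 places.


Word: "pregnant"
Vowels (a,e,i,o,u): 2
Consonants: 6
Ratio = 2/6
= 0.33


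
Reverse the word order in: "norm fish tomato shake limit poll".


Original: "norm fish tomato shake limit poll"
Words (1..n): norm | fish | tomato | shake | limit | poll
Reversed (n..1): poll | limit | shake | tomato | fish | norm
Result = "poll limit shake tomato fish norm"


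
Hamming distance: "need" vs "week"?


Comparing character by character (same length = 4):
  Pos 0: 'n' vs 'w' !=
  Pos 1: 'e' vs 'e' =
  Pos 2: 'e' vs 'e' =
  Pos 3: 'd' vs 'k' !=
Hamming distance = 2


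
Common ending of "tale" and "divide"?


Word 1: "tale"
Word 2: "divide"
Comparing from end:
  Pos -1: 'e' == 'e'
  Pos -2: 'l' != 'd' (stop)
LCS = "e" (length 1)


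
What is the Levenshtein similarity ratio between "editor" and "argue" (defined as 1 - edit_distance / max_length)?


Word 1: "editor" (length 6)
Word 2: "argue" (length 5)
One optimal edit sequence:
  1. delete 'e'  (+1)
  2. substitute 'd' -> 'a'  (+1)
  3. substitute 'i' -> 'r'  (+1)
  4. substitute 't' -> 'g'  (+1)
  5. substitute 'o' -> 'u'  (+1)
  6. substitute 'r' -> 'e'  (+1)
Edit distance = 6
Max length = max(6, 5) = 6
Similarity = 1 - 6/6
= 0.0000


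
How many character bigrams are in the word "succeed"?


Word: "succeed" (length 7)
Number of 2-grams = length - 2 + 1 = 7 - 2 + 1
= 6


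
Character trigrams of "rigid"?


Word: "rigid" (length 5)
Number of trigrams = 5 - 3 + 1 = 3
  Position 0: "rig"
  Position 1: "igi"
  Position 2: "gid"
Trigrams = "rig", "igi", "gid"


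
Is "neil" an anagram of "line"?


Word 1: "line" → sorted: eiln
Word 2: "neil" → sorted: eiln
Same letters? eiln == eiln
Anagram = Yes


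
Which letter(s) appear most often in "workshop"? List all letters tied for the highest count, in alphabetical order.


Word: "workshop"
Letter counts:
  'h': 1
  'k': 1
  'o': 2
  'p': 1
  'r': 1
  's': 1
  'w': 1
Maximum count = 2
Most frequent = 'o' (2 times each)


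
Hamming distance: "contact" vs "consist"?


Comparing character by character (same length = 7):
  Pos 0: 'c' vs 'c' =
  Pos 1: 'o' vs 'o' =
  Pos 2: 'n' vs 'n' =
  Pos 3: 't' vs 's' !=
  Pos 4: 'a' vs 'i' !=
  Pos 5: 'c' vs 's' !=
  Pos 6: 't' vs 't' =
Hamming distance = 3


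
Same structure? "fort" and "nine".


Pattern of "fort": [0, 1, 2, 3]
Pattern of "nine": [0, 1, 0, 2]
Patterns do not match
Same pattern = No


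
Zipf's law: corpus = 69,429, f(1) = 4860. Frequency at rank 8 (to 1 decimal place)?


Zipf's law: f(r) = f(1) / r
f(1) = 4860
f(8) = 4860 / 8
= 607.5 occurrences


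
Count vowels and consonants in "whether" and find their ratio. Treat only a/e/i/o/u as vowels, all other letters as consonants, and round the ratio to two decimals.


Word: "whether"
Vowels (a,e,i,o,u): 2
Consonants: 5
Ratio = 2/5
= 0.40


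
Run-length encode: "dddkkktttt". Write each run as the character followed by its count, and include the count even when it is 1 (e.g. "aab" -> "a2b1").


String: "dddkkktttt"
Scanning for consecutive runs:
  'd' x 3
  'k' x 3
  't' x 4
RLE = "d3k3t4"


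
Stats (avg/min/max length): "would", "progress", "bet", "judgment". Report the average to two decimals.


Lengths: "would"=5, "progress"=8, "bet"=3, "judgment"=8
Sum = 24, Count = 4
Average = 24/4 = 6.00
= avg=6.00, min=3, max=8


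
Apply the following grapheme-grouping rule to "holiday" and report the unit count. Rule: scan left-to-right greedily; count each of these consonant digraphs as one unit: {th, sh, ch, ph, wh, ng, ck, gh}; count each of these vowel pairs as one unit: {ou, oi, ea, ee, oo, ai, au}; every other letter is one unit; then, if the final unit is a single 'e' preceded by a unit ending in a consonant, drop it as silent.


Word: "holiday" (7 letters)
Left-to-right scan:
  (1) 'h' (letter)
  (2) 'o' (letter)
  (3) 'l' (letter)
  (4) 'i' (letter)
  (5) 'd' (letter)
  (6) 'a' (letter)
  (7) 'y' (letter)
Units from scan: 7
Sound units = 7 units


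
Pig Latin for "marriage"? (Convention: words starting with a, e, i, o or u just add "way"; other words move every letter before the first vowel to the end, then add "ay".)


Word: "marriage"
Starts with consonant(s) → move to end, add 'ay'
Consonant cluster: "m"
Pig Latin = "arriagemay"


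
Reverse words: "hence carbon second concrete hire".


Original: "hence carbon second concrete hire"
Words (1..n): hence | carbon | second | concrete | hire
Reversed (n..1): hire | concrete | second | carbon | hence
Result = "hire concrete second carbon hence"


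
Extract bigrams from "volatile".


Word: "volatile" (length 8)
Number of bigrams = 8 - 2 + 1 = 7
  Position 0: "vo"
  Position 1: "ol"
  Position 2: "la"
  Position 3: "at"
  Position 4: "ti"
  Position 5: "il"
  Position 6: "le"
Bigrams = "vo", "ol", "la", "at", "ti", "il", "le"


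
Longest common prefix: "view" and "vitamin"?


Word 1: "view"
Word 2: "vitamin"
Comparing from start:
  Pos 0: 'v' == 'v'
  Pos 1: 'i' == 'i'
  Pos 2: 'e' != 't' (stop)
LCP = "vi" (length 2)


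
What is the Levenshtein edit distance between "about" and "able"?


Word 1: "about" (length 5)
Word 2: "able" (length 4)
One optimal edit sequence (insert/delete/substitute each cost 1):
  1. keep 'a'
  2. keep 'b'
  3. delete 'o'  (+1)
  4. substitute 'u' -> 'l'  (+1)
  5. substitute 't' -> 'e'  (+1)
Total edit operations: 3
Edit distance = 3


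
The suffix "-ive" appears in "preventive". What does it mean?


Suffix: -ive
Example: preventive (prevent + -ive)
Meaning = tending to


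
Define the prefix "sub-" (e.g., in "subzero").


Prefix: sub-
Example: subzero (sub- + zero)
Meaning = under / below


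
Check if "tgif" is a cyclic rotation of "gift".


Word: "gift", Candidate: "tgif"
Method: check if candidate is substring of word+word
"giftgift" contains "tgif"? Yes
Is rotation = Yes


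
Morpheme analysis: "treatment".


Word: "treatment"
Morphemes: treat + -ment
Each morpheme carries meaning
= 2 morphemes


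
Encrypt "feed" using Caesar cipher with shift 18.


Word: "feed"
Shift: 18
Each letter → (letter + shift) mod 26:
  'f' (5) + 18 = 23 → 'x'
  'e' (4) + 18 = 22 → 'w'
  'e' (4) + 18 = 22 → 'w'
  'd' (3) + 18 = 21 → 'v'
Result = "xwwv"


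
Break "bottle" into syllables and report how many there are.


Word: "bottle"
Syllable breakdown: bot · tle
Counting: 2 parts
= 2 syllables


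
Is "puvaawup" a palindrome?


Word: "puvaawup"
Reversed: "puwaavup"
Forward == Backward? puvaawup != puwaavup
Palindrome = No


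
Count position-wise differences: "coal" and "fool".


Comparing character by character (same length = 4):
  Pos 0: 'c' vs 'f' !=
  Pos 1: 'o' vs 'o' =
  Pos 2: 'a' vs 'o' !=
  Pos 3: 'l' vs 'l' =
Hamming distance = 2


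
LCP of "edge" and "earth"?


Word 1: "edge"
Word 2: "earth"
Comparing from start:
  Pos 0: 'e' == 'e'
  Pos 1: 'd' != 'a' (stop)
LCP = "e" (length 1)


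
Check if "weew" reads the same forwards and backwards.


Word: "weew"
Reversed: "weew"
Forward == Backward? weew == weew
Palindrome = Yes


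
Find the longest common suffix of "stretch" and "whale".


Word 1: "stretch"
Word 2: "whale"
Comparing from end:
  Pos -1: 'h' != 'e' (stop)
LCS = "" (length 0)


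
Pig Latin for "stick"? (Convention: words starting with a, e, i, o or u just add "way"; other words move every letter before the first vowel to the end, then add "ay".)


Word: "stick"
Starts with consonant(s) → move to end, add 'ay'
Consonant cluster: "st"
Pig Latin = "ickstay"


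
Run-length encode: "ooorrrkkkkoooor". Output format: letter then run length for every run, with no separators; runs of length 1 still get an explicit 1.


String: "ooorrrkkkkoooor"
Scanning for consecutive runs:
  'o' x 3
  'r' x 3
  'k' x 4
  'o' x 4
  'r' x 1
RLE = "o3r3k4o4r1"


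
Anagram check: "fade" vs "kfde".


Word 1: "fade" → sorted: adef
Word 2: "kfde" → sorted: defk
Same letters? adef != defk
Anagram = No


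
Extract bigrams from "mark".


Word: "mark" (length 4)
Number of bigrams = 4 - 2 + 1 = 3
  Position 0: "ma"
  Position 1: "ar"
  Position 2: "rk"
Bigrams = "ma", "ar", "rk"


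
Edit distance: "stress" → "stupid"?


Word 1: "stress" (length 6)
Word 2: "stupid" (length 6)
One optimal edit sequence (insert/delete/substitute each cost 1):
  1. keep 's'
  2. keep 't'
  3. substitute 'r' -> 'u'  (+1)
  4. substitute 'e' -> 'p'  (+1)
  5. substitute 's' -> 'i'  (+1)
  6. substitute 's' -> 'd'  (+1)
Total edit operations: 4
Edit distance = 4


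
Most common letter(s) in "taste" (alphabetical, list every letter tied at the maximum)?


Word: "taste"
Letter counts:
  'a': 1
  'e': 1
  's': 1
  't': 2
Maximum count = 2
Most frequent = 't' (2 times each)


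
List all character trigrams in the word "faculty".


Word: "faculty" (length 7)
Number of trigrams = 7 - 3 + 1 = 5
  Position 0: "fac"
  Position 1: "acu"
  Position 2: "cul"
  Position 3: "ult"
  Position 4: "lty"
Trigrams = "fac", "acu", "cul", "ult", "lty"


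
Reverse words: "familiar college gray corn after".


Original: "familiar college gray corn after"
Words (1..n): familiar | college | gray | corn | after
Reversed (n..1): after | corn | gray | college | familiar
Result = "after corn gray college familiar"


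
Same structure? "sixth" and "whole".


Pattern of "sixth": [0, 1, 2, 3, 4]
Pattern of "whole": [0, 1, 2, 3, 4]
Patterns match
Same pattern = Yes


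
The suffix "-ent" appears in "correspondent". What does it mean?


Suffix: -ent
Example: correspondent (correspond + -ent)
Meaning = one who / that which


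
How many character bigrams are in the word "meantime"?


Word: "meantime" (length 8)
Number of 2-grams = length - 2 + 1 = 8 - 2 + 1
= 7


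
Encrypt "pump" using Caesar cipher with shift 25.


Word: "pump"
Shift: 25
Each letter → (letter + shift) mod 26:
  'p' (15) + 25 = 14 → 'o'
  'u' (20) + 25 = 19 → 't'
  'm' (12) + 25 = 11 → 'l'
  'p' (15) + 25 = 14 → 'o'
Result = "otlo"


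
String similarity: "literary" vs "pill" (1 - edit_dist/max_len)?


Word 1: "literary" (length 8)
Word 2: "pill" (length 4)
One optimal edit sequence:
  1. substitute 'l' -> 'p'  (+1)
  2. keep 'i'
  3. delete 't'  (+1)
  4. delete 'e'  (+1)
  5. delete 'r'  (+1)
  6. delete 'a'  (+1)
  7. substitute 'r' -> 'l'  (+1)
  8. substitute 'y' -> 'l'  (+1)
Edit distance = 7
Max length = max(8, 4) = 8
Similarity = 1 - 7/8
= 0.1250


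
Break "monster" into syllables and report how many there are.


Word: "monster"
Syllable breakdown: mon / ster
Counting: 2 parts
= 2 syllables


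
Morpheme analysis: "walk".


Word: "walk"
Morphemes: walk
Each morpheme carries meaning
= 1 morpheme


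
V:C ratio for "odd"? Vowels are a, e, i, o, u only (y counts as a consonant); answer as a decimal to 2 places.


Word: "odd"
Vowels (a,e,i,o,u): 1
Consonants: 2
Ratio = 1/2
= 0.50


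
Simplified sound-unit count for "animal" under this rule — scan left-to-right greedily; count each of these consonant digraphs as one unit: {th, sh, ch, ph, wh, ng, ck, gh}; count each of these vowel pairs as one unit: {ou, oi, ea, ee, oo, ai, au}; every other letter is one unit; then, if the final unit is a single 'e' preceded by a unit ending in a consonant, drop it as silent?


Word: "animal" (6 letters)
Left-to-right scan:
  1. 'a' (letter)
  2. 'n' (letter)
  3. 'i' (letter)
  4. 'm' (letter)
  5. 'a' (letter)
  6. 'l' (letter)
Units from scan: 6
Sound units = 6 units


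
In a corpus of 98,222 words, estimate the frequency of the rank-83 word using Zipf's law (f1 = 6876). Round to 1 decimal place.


Zipf's law: f(r) = f(1) / r
f(1) = 6876
f(83) = 6876 / 83
= 82.8 occurrences


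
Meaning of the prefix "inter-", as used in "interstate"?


Prefix: inter-
Example: interstate = inter- + state
Meaning = between


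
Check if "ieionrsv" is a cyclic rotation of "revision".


Word: "revision", Candidate: "ieionrsv"
Method: check if candidate is substring of word+word
"revisionrevision" contains "ieionrsv"? No
Is rotation = No


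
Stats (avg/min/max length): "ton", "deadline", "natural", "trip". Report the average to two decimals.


Lengths: "ton"=3, "deadline"=8, "natural"=7, "trip"=4
Sum = 22, Count = 4
Average = 22/4 = 5.50
= avg=5.50, min=3, max=8


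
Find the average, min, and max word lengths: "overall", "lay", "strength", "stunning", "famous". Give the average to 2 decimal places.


Lengths: "overall"=7, "lay"=3, "strength"=8, "stunning"=8, "famous"=6
Sum = 32, Count = 5
Average = 32/5 = 6.40
= avg=6.40, min=3, max=8


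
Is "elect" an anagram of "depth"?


Word 1: "depth" → sorted: dehpt
Word 2: "elect" → sorted: ceelt
Same letters? dehpt != ceelt
Anagram = No


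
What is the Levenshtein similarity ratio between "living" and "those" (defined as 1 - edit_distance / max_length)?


Word 1: "living" (length 6)
Word 2: "those" (length 5)
One optimal edit sequence:
  1. delete 'l'  (+1)
  2. substitute 'i' -> 't'  (+1)
  3. substitute 'v' -> 'h'  (+1)
  4. substitute 'i' -> 'o'  (+1)
  5. substitute 'n' -> 's'  (+1)
  6. substitute 'g' -> 'e'  (+1)
Edit distance = 6
Max length = max(6, 5) = 6
Similarity = 1 - 6/6
= 0.0000


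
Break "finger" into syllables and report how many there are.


Word: "finger"
Syllable breakdown: fin | ger
Counting: 2 parts
= 2 syllables


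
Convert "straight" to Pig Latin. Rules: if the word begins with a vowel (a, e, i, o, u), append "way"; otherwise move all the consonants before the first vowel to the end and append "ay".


Word: "straight"
Starts with consonant(s) → move to end, add 'ay'
Consonant cluster: "str"
Pig Latin = "aightstray"


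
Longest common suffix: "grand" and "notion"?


Word 1: "grand"
Word 2: "notion"
Comparing from end:
  Pos -1: 'd' != 'n' (stop)
LCS = "" (length 0)


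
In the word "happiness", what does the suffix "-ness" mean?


Suffix: -ness
Example: happiness (happy + -ness, with a spelling change)
Meaning = state of being


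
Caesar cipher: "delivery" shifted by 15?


Word: "delivery"
Shift: 15
Each letter → (letter + shift) mod 26:
  'd' (3) + 15 = 18 → 's'
  'e' (4) + 15 = 19 → 't'
  'l' (11) + 15 = 0 → 'a'
  'i' (8) + 15 = 23 → 'x'
  'v' (21) + 15 = 10 → 'k'
  'e' (4) + 15 = 19 → 't'
  'r' (17) + 15 = 6 → 'g'
  'y' (24) + 15 = 13 → 'n'
Result = "staxktgn"


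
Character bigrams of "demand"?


Word: "demand" (length 6)
Number of bigrams = 6 - 2 + 1 = 5
  Position 0: "de"
  Position 1: "em"
  Position 2: "ma"
  Position 3: "an"
  Position 4: "nd"
Bigrams = "de", "em", "ma", "an", "nd"


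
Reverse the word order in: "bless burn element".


Original: "bless burn element"
Words (1..n): bless | burn | element
Reversed (n..1): element | burn | bless
Result = "element burn bless"


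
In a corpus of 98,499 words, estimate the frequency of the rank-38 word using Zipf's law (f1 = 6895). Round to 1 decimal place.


Zipf's law: f(r) = f(1) / r
f(1) = 6895
f(38) = 6895 / 38
= 181.4 occurrences


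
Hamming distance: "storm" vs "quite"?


Comparing character by character (same length = 5):
  Pos 0: 's' vs 'q' !=
  Pos 1: 't' vs 'u' !=
  Pos 2: 'o' vs 'i' !=
  Pos 3: 'r' vs 't' !=
  Pos 4: 'm' vs 'e' !=
Hamming distance = 5


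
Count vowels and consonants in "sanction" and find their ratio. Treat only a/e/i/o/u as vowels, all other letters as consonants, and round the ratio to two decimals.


Word: "sanction"
Vowels (a,e,i,o,u): 3
Consonants: 5
Ratio = 3/5
= 0.60


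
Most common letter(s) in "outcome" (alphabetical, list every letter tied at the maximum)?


Word: "outcome"
Letter counts:
  'c': 1
  'e': 1
  'm': 1
  'o': 2
  't': 1
  'u': 1
Maximum count = 2
Most frequent = 'o' (2 times each)


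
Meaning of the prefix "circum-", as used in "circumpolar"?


Prefix: circum-
Example: circumpolar = circum- + polar
Meaning = around


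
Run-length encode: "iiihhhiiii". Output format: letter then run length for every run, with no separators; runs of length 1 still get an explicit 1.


String: "iiihhhiiii"
Scanning for consecutive runs:
  'i' x 3
  'h' x 3
  'i' x 4
RLE = "i3h3i4"


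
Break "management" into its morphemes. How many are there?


Word: "management"
Morphemes: manage / -ment
Each morpheme carries meaning
= 2 morphemes


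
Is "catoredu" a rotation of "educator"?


Word: "educator", Candidate: "catoredu"
Method: check if candidate is substring of word+word
"educatoreducator" contains "catoredu"? Yes
Is rotation = Yes


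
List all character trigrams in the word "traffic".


Word: "traffic" (length 7)
Number of trigrams = 7 - 3 + 1 = 5
  Position 0: "tra"
  Position 1: "raf"
  Position 2: "aff"
  Position 3: "ffi"
  Position 4: "fic"
Trigrams = "tra", "raf", "aff", "ffi", "fic"


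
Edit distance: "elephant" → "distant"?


Word 1: "elephant" (length 8)
Word 2: "distant" (length 7)
One optimal edit sequence (insert/delete/substitute each cost 1):
  1. delete 'e'  (+1)
  2. substitute 'l' -> 'd'  (+1)
  3. substitute 'e' -> 'i'  (+1)
  4. substitute 'p' -> 's'  (+1)
  5. substitute 'h' -> 't'  (+1)
  6. keep 'a'
  7. keep 'n'
  8. keep 't'
Total edit operations: 5
Edit distance = 5


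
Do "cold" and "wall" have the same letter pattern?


Pattern of "cold": [0, 1, 2, 3]
Pattern of "wall": [0, 1, 2, 2]
Patterns do not match
Same pattern = No


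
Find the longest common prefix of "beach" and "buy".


Word 1: "beach"
Word 2: "buy"
Comparing from start:
  Pos 0: 'b' == 'b'
  Pos 1: 'e' != 'u' (stop)
LCP = "b" (length 1)


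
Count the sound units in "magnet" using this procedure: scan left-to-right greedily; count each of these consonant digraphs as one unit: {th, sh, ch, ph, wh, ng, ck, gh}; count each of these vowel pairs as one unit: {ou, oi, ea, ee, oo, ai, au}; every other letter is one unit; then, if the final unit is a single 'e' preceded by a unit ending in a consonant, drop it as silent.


Word: "magnet" (6 letters)
Left-to-right scan:
  1. 'm' (letter)
  2. 'a' (letter)
  3. 'g' (letter)
  4. 'n' (letter)
  5. 'e' (letter)
  6. 't' (letter)
Units from scan: 6
Sound units = 6 units


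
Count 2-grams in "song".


Word: "song" (length 4)
Number of 2-grams = length - 2 + 1 = 4 - 2 + 1
= 3


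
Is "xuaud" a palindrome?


Word: "xuaud"
Reversed: "duaux"
Forward == Backward? xuaud != duaux
Palindrome = No


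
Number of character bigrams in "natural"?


Word: "natural" (length 7)
Number of 2-grams = length - 2 + 1 = 7 - 2 + 1
= 6


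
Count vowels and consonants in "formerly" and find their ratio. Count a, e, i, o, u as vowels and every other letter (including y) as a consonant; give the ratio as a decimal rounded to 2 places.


Word: "formerly"
Vowels (a,e,i,o,u): 2
Consonants: 6
Ratio = 2/6
= 0.33


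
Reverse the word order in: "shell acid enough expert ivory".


Original: "shell acid enough expert ivory"
Words (1..n): shell | acid | enough | expert | ivory
Reversed (n..1): ivory | expert | enough | acid | shell
Result = "ivory expert enough acid shell"


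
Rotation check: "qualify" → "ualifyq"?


Word: "qualify", Candidate: "ualifyq"
Method: check if candidate is substring of word+word
"qualifyqualify" contains "ualifyq"? Yes
Is rotation = Yes


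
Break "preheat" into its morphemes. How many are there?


Word: "preheat"
Morphemes: pre- / heat
Each morpheme carries meaning
= 2 morphemes


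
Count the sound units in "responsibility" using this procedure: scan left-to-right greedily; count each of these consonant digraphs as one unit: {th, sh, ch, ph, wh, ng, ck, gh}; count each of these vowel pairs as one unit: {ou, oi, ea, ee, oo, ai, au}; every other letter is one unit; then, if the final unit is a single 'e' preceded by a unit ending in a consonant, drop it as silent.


Word: "responsibility" (14 letters)
Left-to-right scan:
  (1) 'r' (letter)
  (2) 'e' (letter)
  (3) 's' (letter)
  (4) 'p' (letter)
  (5) 'o' (letter)
  (6) 'n' (letter)
  (7) 's' (letter)
  (8) 'i' (letter)
  (9) 'b' (letter)
  (10) 'i' (letter)
  (11) 'l' (letter)
  (12) 'i' (letter)
  (13) 't' (letter)
  (14) 'y' (letter)
Units from scan: 14
Sound units = 14 units


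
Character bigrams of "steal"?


Word: "steal" (length 5)
Number of bigrams = 5 - 2 + 1 = 4
  Position 0: "st"
  Position 1: "te"
  Position 2: "ea"
  Position 3: "al"
Bigrams = "st", "te", "ea", "al"


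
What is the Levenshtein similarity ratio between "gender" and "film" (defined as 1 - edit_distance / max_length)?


Word 1: "gender" (length 6)
Word 2: "film" (length 4)
One optimal edit sequence:
  1. delete 'g'  (+1)
  2. delete 'e'  (+1)
  3. substitute 'n' -> 'f'  (+1)
  4. substitute 'd' -> 'i'  (+1)
  5. substitute 'e' -> 'l'  (+1)
  6. substitute 'r' -> 'm'  (+1)
Edit distance = 6
Max length = max(6, 4) = 6
Similarity = 1 - 6/6
= 0.0000


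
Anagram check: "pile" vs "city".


Word 1: "pile" → sorted: eilp
Word 2: "city" → sorted: city
Same letters? eilp != city
Anagram = No


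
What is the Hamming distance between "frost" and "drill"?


Comparing character by character (same length = 5):
  Pos 0: 'f' vs 'd' !=
  Pos 1: 'r' vs 'r' =
  Pos 2: 'o' vs 'i' !=
  Pos 3: 's' vs 'l' !=
  Pos 4: 't' vs 'l' !=
Hamming distance = 4


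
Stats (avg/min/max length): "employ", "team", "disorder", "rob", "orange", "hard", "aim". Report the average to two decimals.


Lengths: "employ"=6, "team"=4, "disorder"=8, "rob"=3, "orange"=6, "hard"=4, "aim"=3
Sum = 34, Count = 7
Average = 34/7 = 4.86
= avg=4.86, min=3, max=8


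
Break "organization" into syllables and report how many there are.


Word: "organization"
Syllable breakdown: or | gan | i | za | tion
Counting: 5 parts
= 5 syllables


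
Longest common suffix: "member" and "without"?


Word 1: "member"
Word 2: "without"
Comparing from end:
  Pos -1: 'r' != 't' (stop)
LCS = "" (length 0)


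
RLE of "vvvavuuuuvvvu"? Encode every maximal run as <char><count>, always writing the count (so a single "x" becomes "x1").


String: "vvvavuuuuvvvu"
Scanning for consecutive runs:
  'v' x 3
  'a' x 1
  'v' x 1
  'u' x 4
  'v' x 3
  'u' x 1
RLE = "v3a1v1u4v3u1"


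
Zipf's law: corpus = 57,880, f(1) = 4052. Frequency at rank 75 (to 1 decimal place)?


Zipf's law: f(r) = f(1) / r
f(1) = 4052
f(75) = 4052 / 75
= 54.0 occurrences


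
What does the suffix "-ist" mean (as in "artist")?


Suffix: -ist
Example: artist = art + -ist
Meaning = one who practices


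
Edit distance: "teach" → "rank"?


Word 1: "teach" (length 5)
Word 2: "rank" (length 4)
One optimal edit sequence (insert/delete/substitute each cost 1):
  1. delete 't'  (+1)
  2. substitute 'e' -> 'r'  (+1)
  3. keep 'a'
  4. substitute 'c' -> 'n'  (+1)
  5. substitute 'h' -> 'k'  (+1)
Total edit operations: 4
Edit distance = 4


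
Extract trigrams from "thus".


Word: "thus" (length 4)
Number of trigrams = 4 - 3 + 1 = 2
  Position 0: "thu"
  Position 1: "hus"
Trigrams = "thu", "hus"


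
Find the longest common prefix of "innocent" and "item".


Word 1: "innocent"
Word 2: "item"
Comparing from start:
  Pos 0: 'i' == 'i'
  Pos 1: 'n' != 't' (stop)
LCP = "i" (length 1)


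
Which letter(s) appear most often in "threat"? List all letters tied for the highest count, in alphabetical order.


Word: "threat"
Letter counts:
  'a': 1
  'e': 1
  'h': 1
  'r': 1
  't': 2
Maximum count = 2
Most frequent = 't' (2 times each)


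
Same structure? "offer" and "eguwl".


Pattern of "offer": [0, 1, 1, 2, 3]
Pattern of "eguwl": [0, 1, 2, 3, 4]
Patterns do not match
Same pattern = No


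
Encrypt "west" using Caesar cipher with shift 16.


Word: "west"
Shift: 16
Each letter → (letter + shift) mod 26:
  'w' (22) + 16 = 12 → 'm'
  'e' (4) + 16 = 20 → 'u'
  's' (18) + 16 = 8 → 'i'
  't' (19) + 16 = 9 → 'j'
Result = "muij"


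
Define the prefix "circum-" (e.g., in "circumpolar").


Prefix: circum-
Example: circumpolar = circum- + polar
Meaning = around


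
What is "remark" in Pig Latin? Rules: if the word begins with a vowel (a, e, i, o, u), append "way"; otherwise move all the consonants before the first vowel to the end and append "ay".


Word: "remark"
Starts with consonant(s) → move to end, add 'ay'
Consonant cluster: "r"
Pig Latin = "emarkray"


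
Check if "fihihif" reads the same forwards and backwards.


Word: "fihihif"
Reversed: "fihihif"
Forward == Backward? fihihif == fihihif
Palindrome = Yes


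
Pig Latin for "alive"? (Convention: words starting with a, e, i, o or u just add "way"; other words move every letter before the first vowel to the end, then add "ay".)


Word: "alive"
Starts with vowel → add 'way'
Pig Latin = "aliveway"


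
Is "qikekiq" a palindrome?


Word: "qikekiq"
Reversed: "qikekiq"
Forward == Backward? qikekiq == qikekiq
Palindrome = Yes


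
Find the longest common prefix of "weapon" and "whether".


Word 1: "weapon"
Word 2: "whether"
Comparing from start:
  Pos 0: 'w' == 'w'
  Pos 1: 'e' != 'h' (stop)
LCP = "w" (length 1)


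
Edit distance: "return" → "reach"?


Word 1: "return" (length 6)
Word 2: "reach" (length 5)
One optimal edit sequence (insert/delete/substitute each cost 1):
  1. keep 'r'
  2. keep 'e'
  3. delete 't'  (+1)
  4. substitute 'u' -> 'a'  (+1)
  5. substitute 'r' -> 'c'  (+1)
  6. substitute 'n' -> 'h'  (+1)
Total edit operations: 4
Edit distance = 4


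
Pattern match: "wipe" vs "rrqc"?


Pattern of "wipe": [0, 1, 2, 3]
Pattern of "rrqc": [0, 0, 1, 2]
Patterns do not match
Same pattern = No


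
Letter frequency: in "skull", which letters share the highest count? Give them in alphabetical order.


Word: "skull"
Letter counts:
  'k': 1
  'l': 2
  's': 1
  'u': 1
Maximum count = 2
Most frequent = 'l' (2 times each)


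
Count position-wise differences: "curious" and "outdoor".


Comparing character by character (same length = 7):
  Pos 0: 'c' vs 'o' !=
  Pos 1: 'u' vs 'u' =
  Pos 2: 'r' vs 't' !=
  Pos 3: 'i' vs 'd' !=
  Pos 4: 'o' vs 'o' =
  Pos 5: 'u' vs 'o' !=
  Pos 6: 's' vs 'r' !=
Hamming distance = 5


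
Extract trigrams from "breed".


Word: "breed" (length 5)
Number of trigrams = 5 - 3 + 1 = 3
  Position 0: "bre"
  Position 1: "ree"
  Position 2: "eed"
Trigrams = "bre", "ree", "eed"


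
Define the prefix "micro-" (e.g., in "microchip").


Prefix: micro-
Example: microchip = micro- + chip
Meaning = small


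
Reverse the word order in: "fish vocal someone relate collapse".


Original: "fish vocal someone relate collapse"
Words (1..n): fish | vocal | someone | relate | collapse
Reversed (n..1): collapse | relate | someone | vocal | fish
Result = "collapse relate someone vocal fish"


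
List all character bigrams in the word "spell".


Word: "spell" (length 5)
Number of bigrams = 5 - 2 + 1 = 4
  Position 0: "sp"
  Position 1: "pe"
  Position 2: "el"
  Position 3: "ll"
Bigrams = "sp", "pe", "el", "ll"


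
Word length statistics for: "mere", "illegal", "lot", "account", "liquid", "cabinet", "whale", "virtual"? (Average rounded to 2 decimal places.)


Lengths: "mere"=4, "illegal"=7, "lot"=3, "account"=7, "liquid"=6, "cabinet"=7, "whale"=5, "virtual"=7
Sum = 46, Count = 8
Average = 46/8 = 5.75
= avg=5.75, min=3, max=7


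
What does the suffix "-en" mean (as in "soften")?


Suffix: -en
As in: soften -> soft + -en
Meaning = to make / become


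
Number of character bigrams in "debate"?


Word: "debate" (length 6)
Number of 2-grams = length - 2 + 1 = 6 - 2 + 1
= 5


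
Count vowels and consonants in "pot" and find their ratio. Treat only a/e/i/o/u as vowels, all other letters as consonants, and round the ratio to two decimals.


Word: "pot"
Vowels (a,e,i,o,u): 1
Consonants: 2
Ratio = 1/2
= 0.50


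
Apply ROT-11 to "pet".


Word: "pet"
Shift: 11
Each letter → (letter + shift) mod 26:
  'p' (15) + 11 = 0 → 'a'
  'e' (4) + 11 = 15 → 'p'
  't' (19) + 11 = 4 → 'e'
Result = "ape"


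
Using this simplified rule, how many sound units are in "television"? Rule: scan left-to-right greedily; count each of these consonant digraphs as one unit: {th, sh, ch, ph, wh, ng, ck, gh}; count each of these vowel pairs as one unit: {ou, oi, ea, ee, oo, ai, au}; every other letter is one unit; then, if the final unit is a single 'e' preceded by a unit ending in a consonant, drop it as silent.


Word: "television" (10 letters)
Left-to-right scan:
  [1] 't' (letter)
  [2] 'e' (letter)
  [3] 'l' (letter)
  [4] 'e' (letter)
  [5] 'v' (letter)
  [6] 'i' (letter)
  [7] 's' (letter)
  [8] 'i' (letter)
  [9] 'o' (letter)
  [10] 'n' (letter)
Units from scan: 10
Sound units = 10 units


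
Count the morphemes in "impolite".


Word: "impolite"
Morphemes: im- | polite
Each morpheme carries meaning
= 2 morphemes


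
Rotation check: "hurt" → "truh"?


Word: "hurt", Candidate: "truh"
Method: check if candidate is substring of word+word
"hurthurt" contains "truh"? No
Is rotation = No


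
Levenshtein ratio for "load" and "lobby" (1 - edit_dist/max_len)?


Word 1: "load" (length 4)
Word 2: "lobby" (length 5)
One optimal edit sequence:
  1. keep 'l'
  2. keep 'o'
  3. insert 'b'  (+1)
  4. substitute 'a' -> 'b'  (+1)
  5. substitute 'd' -> 'y'  (+1)
Edit distance = 3
Max length = max(4, 5) = 5
Similarity = 1 - 3/5
= 0.4000


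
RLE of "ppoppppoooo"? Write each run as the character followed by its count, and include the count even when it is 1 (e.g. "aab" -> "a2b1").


String: "ppoppppoooo"
Scanning for consecutive runs:
  'p' x 2
  'o' x 1
  'p' x 4
  'o' x 4
RLE = "p2o1p4o4"


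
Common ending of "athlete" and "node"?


Word 1: "athlete"
Word 2: "node"
Comparing from end:
  Pos -1: 'e' == 'e'
  Pos -2: 't' != 'd' (stop)
LCS = "e" (length 1)


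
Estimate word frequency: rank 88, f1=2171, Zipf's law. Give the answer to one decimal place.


Zipf's law: f(r) = f(1) / r
f(1) = 2171
f(88) = 2171 / 88
= 24.7 occurrences


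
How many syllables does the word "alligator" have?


Word: "alligator"
Syllable breakdown: al / li / ga / tor
Counting: 4 parts
= 4 syllables


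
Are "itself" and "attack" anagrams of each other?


Word 1: "itself" → sorted: efilst
Word 2: "attack" → sorted: aacktt
Same letters? efilst != aacktt
Anagram = No


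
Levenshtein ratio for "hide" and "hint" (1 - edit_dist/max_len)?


Word 1: "hide" (length 4)
Word 2: "hint" (length 4)
One optimal edit sequence:
  1. keep 'h'
  2. keep 'i'
  3. substitute 'd' -> 'n'  (+1)
  4. substitute 'e' -> 't'  (+1)
Edit distance = 2
Max length = max(4, 4) = 4
Similarity = 1 - 2/4
= 0.5000


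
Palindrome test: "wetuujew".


Word: "wetuujew"
Reversed: "wejuutew"
Forward == Backward? wetuujew != wejuutew
Palindrome = No


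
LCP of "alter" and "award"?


Word 1: "alter"
Word 2: "award"
Comparing from start:
  Pos 0: 'a' == 'a'
  Pos 1: 'l' != 'w' (stop)
LCP = "a" (length 1)


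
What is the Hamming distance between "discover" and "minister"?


Comparing character by character (same length = 8):
  Pos 0: 'd' vs 'm' !=
  Pos 1: 'i' vs 'i' =
  Pos 2: 's' vs 'n' !=
  Pos 3: 'c' vs 'i' !=
  Pos 4: 'o' vs 's' !=
  Pos 5: 'v' vs 't' !=
  Pos 6: 'e' vs 'e' =
  Pos 7: 'r' vs 'r' =
Hamming distance = 5


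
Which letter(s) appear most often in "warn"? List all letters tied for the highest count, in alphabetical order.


Word: "warn"
Letter counts:
  'a': 1
  'n': 1
  'r': 1
  'w': 1
Maximum count = 1
Most frequent = 'a', 'n', 'r', 'w' (1 time each)


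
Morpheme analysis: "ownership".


Word: "ownership"
Morphemes: own | -er | -ship
Each morpheme carries meaning
= 3 morphemes


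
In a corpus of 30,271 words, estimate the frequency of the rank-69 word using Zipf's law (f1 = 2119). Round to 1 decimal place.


Zipf's law: f(r) = f(1) / r
f(1) = 2119
f(69) = 2119 / 69
= 30.7 occurrences


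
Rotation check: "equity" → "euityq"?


Word: "equity", Candidate: "euityq"
Method: check if candidate is substring of word+word
"equityequity" contains "euityq"? No
Is rotation = No


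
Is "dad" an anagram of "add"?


Word 1: "add" → sorted: add
Word 2: "dad" → sorted: add
Same letters? add == add
Anagram = Yes


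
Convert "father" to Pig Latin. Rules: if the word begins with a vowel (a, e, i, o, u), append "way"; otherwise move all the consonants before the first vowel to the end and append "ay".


Word: "father"
Starts with consonant(s) → move to end, add 'ay'
Consonant cluster: "f"
Pig Latin = "atherfay"


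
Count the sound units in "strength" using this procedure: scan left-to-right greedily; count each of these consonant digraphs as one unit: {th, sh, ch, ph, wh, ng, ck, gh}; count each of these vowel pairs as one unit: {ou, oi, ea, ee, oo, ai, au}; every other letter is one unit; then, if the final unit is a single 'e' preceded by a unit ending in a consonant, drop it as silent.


Word: "strength" (8 letters)
Left-to-right scan:
  (1) 's' (letter)
  (2) 't' (letter)
  (3) 'r' (letter)
  (4) 'e' (letter)
  (5) 'ng' (digraph)
  (6) 'th' (digraph)
Units from scan: 6
Sound units = 6 units


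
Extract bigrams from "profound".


Word: "profound" (length 8)
Number of bigrams = 8 - 2 + 1 = 7
  Position 0: "pr"
  Position 1: "ro"
  Position 2: "of"
  Position 3: "fo"
  Position 4: "ou"
  Position 5: "un"
  Position 6: "nd"
Bigrams = "pr", "ro", "of", "fo", "ou", "un", "nd"


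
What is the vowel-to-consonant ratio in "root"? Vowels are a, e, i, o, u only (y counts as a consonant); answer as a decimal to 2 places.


Word: "root"
Vowels (a,e,i,o,u): 2
Consonants: 2
Ratio = 2/2
= 1.00


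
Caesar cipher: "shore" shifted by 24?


Word: "shore"
Shift: 24
Each letter → (letter + shift) mod 26:
  's' (18) + 24 = 16 → 'q'
  'h' (7) + 24 = 5 → 'f'
  'o' (14) + 24 = 12 → 'm'
  'r' (17) + 24 = 15 → 'p'
  'e' (4) + 24 = 2 → 'c'
Result = "qfmpc"


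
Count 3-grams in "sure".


Word: "sure" (length 4)
Number of 3-grams = length - 3 + 1 = 4 - 3 + 1
= 2


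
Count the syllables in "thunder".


Word: "thunder"
Syllable breakdown: thun / der
Counting: 2 parts
= 2 syllables
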